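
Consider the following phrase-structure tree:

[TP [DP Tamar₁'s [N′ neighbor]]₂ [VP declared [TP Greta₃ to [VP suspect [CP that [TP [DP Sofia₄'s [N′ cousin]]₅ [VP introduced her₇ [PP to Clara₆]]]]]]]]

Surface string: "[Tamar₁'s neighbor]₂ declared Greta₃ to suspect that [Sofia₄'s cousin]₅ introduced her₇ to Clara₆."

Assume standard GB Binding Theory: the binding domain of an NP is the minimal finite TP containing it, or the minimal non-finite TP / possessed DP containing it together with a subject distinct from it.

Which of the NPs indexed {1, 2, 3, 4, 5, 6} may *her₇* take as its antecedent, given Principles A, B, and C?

*her* is a pronoun, so Principle B applies: it must be free in its binding domain.
Binding domain of *her₇*: the embedded TP, whose subject is [Sofia₄'s cousin]₅.
*Tamar₁* and the pronoun do not c-command one another → neither Principle B nor Principle C is at stake; coindexation permitted.
*[Tamar₁'s neighbor]₂* c-commands the pronoun but from outside its binding domain, and is not c-commanded by it → coindexation permitted.
*Greta₃* c-commands the pronoun but from outside its binding domain, and is not c-commanded by it → coindexation permitted.
*Sofia₄* and the pronoun do not c-command one another → neither Principle B nor Principle C is at stake; coindexation permitted.
*[Sofia₄'s cousin]₅* c-commands the pronoun within its binding domain → coindexation would violate Principle B.
*Clara₆*: the pronoun c-commands this R-expression → coindexation would violate Principle C on *Clara₆*.

{1, 2, 3, 4}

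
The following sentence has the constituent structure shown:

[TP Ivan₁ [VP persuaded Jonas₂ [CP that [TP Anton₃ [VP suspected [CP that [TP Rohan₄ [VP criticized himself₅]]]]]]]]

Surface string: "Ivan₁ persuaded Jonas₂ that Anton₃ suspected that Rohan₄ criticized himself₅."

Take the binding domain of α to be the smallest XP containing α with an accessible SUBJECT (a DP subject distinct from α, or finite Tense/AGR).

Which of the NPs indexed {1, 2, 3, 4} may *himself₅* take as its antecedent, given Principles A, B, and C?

{4}

*himself* is an anaphor, so Principle A applies: it must be bound in its binding domain.
Binding domain of *himself₅*: the embedded TP, whose subject is Rohan₄.
*Ivan₁* c-commands the anaphor but is outside its binding domain → cannot satisfy Principle A.
*Jonas₂* c-commands the anaphor but is outside its binding domain → cannot satisfy Principle A.
*Anton₃* c-commands the anaphor but is outside its binding domain → cannot satisfy Principle A.
*Rohan₄* c-commands the anaphor within its binding domain → licit binder.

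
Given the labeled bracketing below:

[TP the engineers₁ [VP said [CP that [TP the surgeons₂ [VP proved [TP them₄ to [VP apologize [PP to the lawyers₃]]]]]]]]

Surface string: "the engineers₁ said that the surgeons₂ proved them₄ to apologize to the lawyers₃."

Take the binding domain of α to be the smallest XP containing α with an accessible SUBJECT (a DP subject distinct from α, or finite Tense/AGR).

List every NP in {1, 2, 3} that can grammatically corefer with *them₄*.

*them* is a pronoun, so Principle B applies: it must be free in its binding domain.
Binding domain of *them₄*: the embedded TP, whose subject is the surgeons₂.
*the engineers₁* c-commands the pronoun but from outside its binding domain, and is not c-commanded by it → coindexation permitted.
*the surgeons₂* c-commands the pronoun within its binding domain → coindexation would violate Principle B.
*the lawyers₃*: the pronoun c-commands this R-expression → coindexation would violate Principle C on *the lawyers₃*.

{1}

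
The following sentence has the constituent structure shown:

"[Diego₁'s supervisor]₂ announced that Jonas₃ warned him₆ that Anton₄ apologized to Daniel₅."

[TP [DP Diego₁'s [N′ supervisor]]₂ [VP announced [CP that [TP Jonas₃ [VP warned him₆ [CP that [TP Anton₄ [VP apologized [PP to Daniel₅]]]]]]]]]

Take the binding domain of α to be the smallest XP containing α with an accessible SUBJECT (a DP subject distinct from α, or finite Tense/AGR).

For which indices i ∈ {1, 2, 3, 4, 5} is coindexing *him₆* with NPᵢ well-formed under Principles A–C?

{1, 2}

*him* is a pronoun, so Principle B applies: it must be free in its binding domain.
Binding domain of *him₆*: the embedded TP, whose subject is Jonas₃.
*Diego₁* and the pronoun do not c-command one another → neither Principle B nor Principle C is at stake; coindexation permitted.
*[Diego₁'s supervisor]₂* c-commands the pronoun but from outside its binding domain, and is not c-commanded by it → coindexation permitted.
*Jonas₃* c-commands the pronoun within its binding domain → coindexation would violate Principle B.
*Anton₄*: the pronoun c-commands this R-expression → coindexation would violate Principle C on *Anton₄*.
*Daniel₅*: the pronoun c-commands this R-expression → coindexation would violate Principle C on *Daniel₅*.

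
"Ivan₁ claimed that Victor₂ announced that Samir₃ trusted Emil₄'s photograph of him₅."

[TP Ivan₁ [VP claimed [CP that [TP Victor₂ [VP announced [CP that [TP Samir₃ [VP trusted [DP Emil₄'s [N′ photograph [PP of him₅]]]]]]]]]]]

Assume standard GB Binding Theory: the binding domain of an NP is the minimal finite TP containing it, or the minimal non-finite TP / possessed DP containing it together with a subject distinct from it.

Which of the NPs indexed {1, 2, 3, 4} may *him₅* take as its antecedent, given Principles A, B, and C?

*him* is a pronoun, so Principle B applies: it must be free in its binding domain.
Binding domain of *him₅*: the possessed DP, whose subject is Emil₄.
*Ivan₁* c-commands the pronoun but from outside its binding domain, and is not c-commanded by it → coindexation permitted.
*Victor₂* c-commands the pronoun but from outside its binding domain, and is not c-commanded by it → coindexation permitted.
*Samir₃* c-commands the pronoun but from outside its binding domain, and is not c-commanded by it → coindexation permitted.
*Emil₄* c-commands the pronoun within its binding domain → coindexation would violate Principle B.

{1, 2, 3}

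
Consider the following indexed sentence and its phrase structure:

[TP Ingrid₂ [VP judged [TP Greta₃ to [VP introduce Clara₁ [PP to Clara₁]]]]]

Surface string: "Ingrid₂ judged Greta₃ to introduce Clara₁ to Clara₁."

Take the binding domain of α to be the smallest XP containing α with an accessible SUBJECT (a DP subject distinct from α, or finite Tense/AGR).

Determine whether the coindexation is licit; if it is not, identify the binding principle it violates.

Principle C

The two coindexed NPs are *Clara₁* (the lower occurrence) and *Clara₁* (the higher occurrence).
*Clara₁* (the lower occurrence) is an R-expression. Principle C requires it to be free everywhere.
*Clara₁* (the higher occurrence) c-commands it and carries the same index.
The R-expression is bound → Principle C violation.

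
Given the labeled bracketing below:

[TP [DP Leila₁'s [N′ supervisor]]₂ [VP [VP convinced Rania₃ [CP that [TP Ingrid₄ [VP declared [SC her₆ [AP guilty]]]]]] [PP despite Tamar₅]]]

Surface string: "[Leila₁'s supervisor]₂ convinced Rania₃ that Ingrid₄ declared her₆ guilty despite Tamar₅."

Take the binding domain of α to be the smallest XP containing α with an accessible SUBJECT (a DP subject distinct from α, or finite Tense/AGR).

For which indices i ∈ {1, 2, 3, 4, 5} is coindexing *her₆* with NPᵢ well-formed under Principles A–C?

*her* is a pronoun, so Principle B applies: it must be free in its binding domain.
Binding domain of *her₆*: the embedded TP, whose subject is Ingrid₄.
*Leila₁* and the pronoun do not c-command one another → neither Principle B nor Principle C is at stake; coindexation permitted.
*[Leila₁'s supervisor]₂* c-commands the pronoun but from outside its binding domain, and is not c-commanded by it → coindexation permitted.
*Rania₃* c-commands the pronoun but from outside its binding domain, and is not c-commanded by it → coindexation permitted.
*Ingrid₄* c-commands the pronoun within its binding domain → coindexation would violate Principle B.
*Tamar₅* and the pronoun do not c-command one another → neither Principle B nor Principle C is at stake; coindexation permitted.

{1, 2, 3, 5}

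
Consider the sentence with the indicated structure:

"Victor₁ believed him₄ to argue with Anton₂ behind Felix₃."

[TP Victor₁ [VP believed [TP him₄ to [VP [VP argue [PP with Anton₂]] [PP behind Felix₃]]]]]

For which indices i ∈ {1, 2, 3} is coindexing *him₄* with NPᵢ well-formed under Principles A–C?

none

*him* is a pronoun, so Principle B applies: it must be free in its binding domain.
Binding domain of *him₄*: the matrix TP, whose subject is Victor₁.
*Victor₁* c-commands the pronoun within its binding domain → coindexation would violate Principle B.
*Anton₂*: the pronoun c-commands this R-expression → coindexation would violate Principle C on *Anton₂*.
*Felix₃*: the pronoun c-commands this R-expression → coindexation would violate Principle C on *Felix₃*.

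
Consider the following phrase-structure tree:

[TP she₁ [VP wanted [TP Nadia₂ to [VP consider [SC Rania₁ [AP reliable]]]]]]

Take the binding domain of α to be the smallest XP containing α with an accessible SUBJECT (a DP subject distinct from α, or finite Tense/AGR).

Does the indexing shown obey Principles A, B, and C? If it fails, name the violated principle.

Principle C

The two coindexed NPs are *she₁* and *Rania₁*.
*Rania₁* is an R-expression. Principle C requires it to be free everywhere.
*she₁* c-commands it and carries the same index.
The R-expression is bound → Principle C violation.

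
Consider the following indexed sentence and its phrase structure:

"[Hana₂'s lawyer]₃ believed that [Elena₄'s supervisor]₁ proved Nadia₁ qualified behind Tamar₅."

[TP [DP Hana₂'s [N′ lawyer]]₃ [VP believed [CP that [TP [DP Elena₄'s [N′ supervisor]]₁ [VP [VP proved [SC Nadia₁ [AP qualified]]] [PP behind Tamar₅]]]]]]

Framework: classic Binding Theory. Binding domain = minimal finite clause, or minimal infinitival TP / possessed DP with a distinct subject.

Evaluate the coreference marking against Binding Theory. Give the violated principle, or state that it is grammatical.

The two coindexed NPs are *[Elena₄'s supervisor]₁* and *Nadia₁*.
*Nadia₁* is an R-expression. Principle C requires it to be free everywhere.
*[Elena₄'s supervisor]₁* c-commands it and carries the same index.
The R-expression is bound → Principle C violation.

Principle C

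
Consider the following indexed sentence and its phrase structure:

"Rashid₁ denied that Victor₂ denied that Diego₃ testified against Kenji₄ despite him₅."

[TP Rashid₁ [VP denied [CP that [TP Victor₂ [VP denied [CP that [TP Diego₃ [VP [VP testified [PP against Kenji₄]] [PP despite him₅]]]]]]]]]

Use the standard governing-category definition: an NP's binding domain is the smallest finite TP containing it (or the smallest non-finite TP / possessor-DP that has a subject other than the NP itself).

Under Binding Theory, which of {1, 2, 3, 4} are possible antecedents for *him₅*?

{1, 2, 4}

*him* is a pronoun, so Principle B applies: it must be free in its binding domain.
Binding domain of *him₅*: the embedded TP, whose subject is Diego₃.
*Rashid₁* c-commands the pronoun but from outside its binding domain, and is not c-commanded by it → coindexation permitted.
*Victor₂* c-commands the pronoun but from outside its binding domain, and is not c-commanded by it → coindexation permitted.
*Diego₃* c-commands the pronoun within its binding domain → coindexation would violate Principle B.
*Kenji₄* and the pronoun do not c-command one another → neither Principle B nor Principle C is at stake; coindexation permitted.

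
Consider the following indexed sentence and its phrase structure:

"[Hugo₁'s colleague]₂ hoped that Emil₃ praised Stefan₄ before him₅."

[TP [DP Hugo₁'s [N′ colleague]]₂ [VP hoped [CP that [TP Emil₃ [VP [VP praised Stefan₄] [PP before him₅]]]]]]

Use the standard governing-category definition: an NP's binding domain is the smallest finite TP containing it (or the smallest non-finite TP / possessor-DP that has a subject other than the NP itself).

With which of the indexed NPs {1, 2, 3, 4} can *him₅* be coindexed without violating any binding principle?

*him* is a pronoun, so Principle B applies: it must be free in its binding domain.
Binding domain of *him₅*: the embedded TP, whose subject is Emil₃.
*Hugo₁* and the pronoun do not c-command one another → neither Principle B nor Principle C is at stake; coindexation permitted.
*[Hugo₁'s colleague]₂* c-commands the pronoun but from outside its binding domain, and is not c-commanded by it → coindexation permitted.
*Emil₃* c-commands the pronoun within its binding domain → coindexation would violate Principle B.
*Stefan₄* and the pronoun do not c-command one another → neither Principle B nor Principle C is at stake; coindexation permitted.

{1, 2, 4}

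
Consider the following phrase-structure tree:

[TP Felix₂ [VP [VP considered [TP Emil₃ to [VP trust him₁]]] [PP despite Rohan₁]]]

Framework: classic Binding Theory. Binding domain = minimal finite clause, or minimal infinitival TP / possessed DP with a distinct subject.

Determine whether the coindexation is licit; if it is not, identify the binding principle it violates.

The two coindexed NPs are *Rohan₁* and *him₁*.
*him₁* is a pronoun; its binding domain is the embedded TP, whose subject is Emil₃. Within that domain it is c-commanded only by *Emil₃*, which carries a different index — the pronoun is free locally, so Principle B holds.
*Rohan₁* is an R-expression; *him₁* does not c-command it, and no other NP shares its index, so Principle C is satisfied.
All principles are respected.

grammatical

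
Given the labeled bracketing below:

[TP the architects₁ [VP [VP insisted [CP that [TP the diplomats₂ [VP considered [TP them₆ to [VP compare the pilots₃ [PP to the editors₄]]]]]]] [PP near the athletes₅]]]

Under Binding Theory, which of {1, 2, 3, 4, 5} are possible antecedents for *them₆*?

{1, 5}

*them* is a pronoun, so Principle B applies: it must be free in its binding domain.
Binding domain of *them₆*: the embedded TP, whose subject is the diplomats₂.
*the architects₁* c-commands the pronoun but from outside its binding domain, and is not c-commanded by it → coindexation permitted.
*the diplomats₂* c-commands the pronoun within its binding domain → coindexation would violate Principle B.
*the pilots₃*: the pronoun c-commands this R-expression → coindexation would violate Principle C on *the pilots₃*.
*the editors₄*: the pronoun c-commands this R-expression → coindexation would violate Principle C on *the editors₄*.
*the athletes₅* and the pronoun do not c-command one another → neither Principle B nor Principle C is at stake; coindexation permitted.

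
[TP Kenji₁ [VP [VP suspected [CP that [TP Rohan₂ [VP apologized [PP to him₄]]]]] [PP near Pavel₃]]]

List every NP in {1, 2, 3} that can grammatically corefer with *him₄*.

*him* is a pronoun, so Principle B applies: it must be free in its binding domain.
Binding domain of *him₄*: the embedded TP, whose subject is Rohan₂.
*Kenji₁* c-commands the pronoun but from outside its binding domain, and is not c-commanded by it → coindexation permitted.
*Rohan₂* c-commands the pronoun within its binding domain → coindexation would violate Principle B.
*Pavel₃* and the pronoun do not c-command one another → neither Principle B nor Principle C is at stake; coindexation permitted.

{1, 3}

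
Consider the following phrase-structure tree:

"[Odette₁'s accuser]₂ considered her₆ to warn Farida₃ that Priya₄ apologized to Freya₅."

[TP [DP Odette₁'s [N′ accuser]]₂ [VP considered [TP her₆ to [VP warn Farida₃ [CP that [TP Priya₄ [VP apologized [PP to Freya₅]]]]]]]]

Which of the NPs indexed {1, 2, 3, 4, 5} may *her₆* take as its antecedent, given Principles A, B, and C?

{1}

*her* is a pronoun, so Principle B applies: it must be free in its binding domain.
Binding domain of *her₆*: the matrix TP, whose subject is [Odette₁'s accuser]₂.
*Odette₁* and the pronoun do not c-command one another → neither Principle B nor Principle C is at stake; coindexation permitted.
*[Odette₁'s accuser]₂* c-commands the pronoun within its binding domain → coindexation would violate Principle B.
*Farida₃*: the pronoun c-commands this R-expression → coindexation would violate Principle C on *Farida₃*.
*Priya₄*: the pronoun c-commands this R-expression → coindexation would violate Principle C on *Priya₄*.
*Freya₅*: the pronoun c-commands this R-expression → coindexation would violate Principle C on *Freya₅*.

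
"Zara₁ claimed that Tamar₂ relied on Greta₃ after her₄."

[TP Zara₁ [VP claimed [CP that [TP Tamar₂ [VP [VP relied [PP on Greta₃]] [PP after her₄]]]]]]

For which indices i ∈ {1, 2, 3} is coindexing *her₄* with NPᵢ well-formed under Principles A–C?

{1, 3}

*her* is a pronoun, so Principle B applies: it must be free in its binding domain.
Binding domain of *her₄*: the embedded TP, whose subject is Tamar₂.
*Zara₁* c-commands the pronoun but from outside its binding domain, and is not c-commanded by it → coindexation permitted.
*Tamar₂* c-commands the pronoun within its binding domain → coindexation would violate Principle B.
*Greta₃* and the pronoun do not c-command one another → neither Principle B nor Principle C is at stake; coindexation permitted.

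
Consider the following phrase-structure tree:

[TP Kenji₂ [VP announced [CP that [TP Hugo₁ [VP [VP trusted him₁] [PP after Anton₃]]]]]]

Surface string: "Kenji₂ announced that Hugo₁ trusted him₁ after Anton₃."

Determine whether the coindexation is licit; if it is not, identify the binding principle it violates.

Principle B

The two coindexed NPs are *Hugo₁* and *him₁*.
*him₁* is a pronoun. Its binding domain is the embedded TP, whose subject is Hugo₁.
*Hugo₁* c-commands it within that domain and carries the same index.
The pronoun is locally bound → Principle B violation.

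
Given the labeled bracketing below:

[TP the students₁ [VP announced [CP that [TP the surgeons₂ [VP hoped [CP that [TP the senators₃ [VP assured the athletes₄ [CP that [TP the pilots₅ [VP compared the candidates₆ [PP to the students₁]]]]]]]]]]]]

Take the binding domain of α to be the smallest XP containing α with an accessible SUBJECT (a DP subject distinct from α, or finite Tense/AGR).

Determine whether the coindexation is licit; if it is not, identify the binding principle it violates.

The two coindexed NPs are *the students₁* (the higher occurrence) and *the students₁* (the lower occurrence).
*the students₁* (the lower occurrence) is an R-expression. Principle C requires it to be free everywhere.
*the students₁* (the higher occurrence) c-commands it and carries the same index.
The R-expression is bound → Principle C violation.

Principle C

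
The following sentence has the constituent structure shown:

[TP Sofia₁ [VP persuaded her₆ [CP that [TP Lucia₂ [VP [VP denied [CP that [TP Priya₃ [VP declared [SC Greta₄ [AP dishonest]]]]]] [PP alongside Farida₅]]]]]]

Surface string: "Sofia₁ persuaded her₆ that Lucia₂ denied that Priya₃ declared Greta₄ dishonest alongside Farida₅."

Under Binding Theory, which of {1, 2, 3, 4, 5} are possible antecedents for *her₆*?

none

*her* is a pronoun, so Principle B applies: it must be free in its binding domain.
Binding domain of *her₆*: the matrix TP, whose subject is Sofia₁.
*Sofia₁* c-commands the pronoun within its binding domain → coindexation would violate Principle B.
*Lucia₂*: the pronoun c-commands this R-expression → coindexation would violate Principle C on *Lucia₂*.
*Priya₃*: the pronoun c-commands this R-expression → coindexation would violate Principle C on *Priya₃*.
*Greta₄*: the pronoun c-commands this R-expression → coindexation would violate Principle C on *Greta₄*.
*Farida₅*: the pronoun c-commands this R-expression → coindexation would violate Principle C on *Farida₅*.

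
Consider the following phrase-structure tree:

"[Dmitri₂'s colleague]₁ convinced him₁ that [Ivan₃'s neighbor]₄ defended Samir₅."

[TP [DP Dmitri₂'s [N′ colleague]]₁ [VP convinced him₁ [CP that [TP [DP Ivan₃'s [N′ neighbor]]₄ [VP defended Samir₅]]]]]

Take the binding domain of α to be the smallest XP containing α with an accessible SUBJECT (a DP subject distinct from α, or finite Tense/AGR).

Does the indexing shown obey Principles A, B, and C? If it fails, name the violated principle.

The two coindexed NPs are *[Dmitri₂'s colleague]₁* and *him₁*.
*him₁* is a pronoun. Its binding domain is the matrix TP, whose subject is [Dmitri₂'s colleague]₁.
*[Dmitri₂'s colleague]₁* c-commands it within that domain and carries the same index.
The pronoun is locally bound → Principle B violation.

Principle B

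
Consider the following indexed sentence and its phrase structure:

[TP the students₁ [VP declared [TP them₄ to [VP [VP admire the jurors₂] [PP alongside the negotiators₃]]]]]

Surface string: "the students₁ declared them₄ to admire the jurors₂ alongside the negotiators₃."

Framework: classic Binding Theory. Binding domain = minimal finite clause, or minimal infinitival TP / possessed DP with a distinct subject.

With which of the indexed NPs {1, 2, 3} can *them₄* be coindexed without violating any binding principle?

*them* is a pronoun, so Principle B applies: it must be free in its binding domain.
Binding domain of *them₄*: the matrix TP, whose subject is the students₁.
*the students₁* c-commands the pronoun within its binding domain → coindexation would violate Principle B.
*the jurors₂*: the pronoun c-commands this R-expression → coindexation would violate Principle C on *the jurors₂*.
*the negotiators₃*: the pronoun c-commands this R-expression → coindexation would violate Principle C on *the negotiators₃*.

none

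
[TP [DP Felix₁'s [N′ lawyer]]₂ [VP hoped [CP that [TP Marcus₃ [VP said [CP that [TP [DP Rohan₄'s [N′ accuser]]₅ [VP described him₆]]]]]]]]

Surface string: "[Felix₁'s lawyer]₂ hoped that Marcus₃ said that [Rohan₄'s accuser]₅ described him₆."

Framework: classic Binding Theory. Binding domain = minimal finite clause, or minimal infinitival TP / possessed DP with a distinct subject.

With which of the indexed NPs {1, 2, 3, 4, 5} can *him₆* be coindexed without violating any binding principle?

{1, 2, 3, 4}

*him* is a pronoun, so Principle B applies: it must be free in its binding domain.
Binding domain of *him₆*: the embedded TP, whose subject is [Rohan₄'s accuser]₅.
*Felix₁* and the pronoun do not c-command one another → neither Principle B nor Principle C is at stake; coindexation permitted.
*[Felix₁'s lawyer]₂* c-commands the pronoun but from outside its binding domain, and is not c-commanded by it → coindexation permitted.
*Marcus₃* c-commands the pronoun but from outside its binding domain, and is not c-commanded by it → coindexation permitted.
*Rohan₄* and the pronoun do not c-command one another → neither Principle B nor Principle C is at stake; coindexation permitted.
*[Rohan₄'s accuser]₅* c-commands the pronoun within its binding domain → coindexation would violate Principle B.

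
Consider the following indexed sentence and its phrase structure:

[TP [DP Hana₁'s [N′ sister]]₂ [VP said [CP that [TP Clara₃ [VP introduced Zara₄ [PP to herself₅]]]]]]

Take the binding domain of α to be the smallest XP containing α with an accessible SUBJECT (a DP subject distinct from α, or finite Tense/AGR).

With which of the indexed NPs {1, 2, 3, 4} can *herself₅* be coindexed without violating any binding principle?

{3, 4}

*herself* is an anaphor, so Principle A applies: it must be bound in its binding domain.
Binding domain of *herself₅*: the embedded TP, whose subject is Clara₃.
*Hana₁* does not c-command the anaphor → cannot bind it.
*[Hana₁'s sister]₂* c-commands the anaphor but is outside its binding domain → cannot satisfy Principle A.
*Clara₃* c-commands the anaphor within its binding domain → licit binder.
*Zara₄* c-commands the anaphor within its binding domain → licit binder.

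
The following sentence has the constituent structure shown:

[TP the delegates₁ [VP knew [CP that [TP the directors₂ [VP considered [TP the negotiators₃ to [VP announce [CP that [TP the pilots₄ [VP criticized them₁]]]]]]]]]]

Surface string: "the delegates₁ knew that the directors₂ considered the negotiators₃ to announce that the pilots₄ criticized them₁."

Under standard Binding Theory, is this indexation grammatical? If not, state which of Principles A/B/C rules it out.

grammatical

The two coindexed NPs are *the delegates₁* and *them₁*.
*them₁* is a pronoun; its binding domain is the embedded TP, whose subject is the pilots₄. Within that domain it is c-commanded only by *the pilots₄*, which carries a different index — the pronoun is free locally, so Principle B holds.
*the delegates₁* is an R-expression; *them₁* does not c-command it, and no other NP shares its index, so Principle C is satisfied.
All principles are respected.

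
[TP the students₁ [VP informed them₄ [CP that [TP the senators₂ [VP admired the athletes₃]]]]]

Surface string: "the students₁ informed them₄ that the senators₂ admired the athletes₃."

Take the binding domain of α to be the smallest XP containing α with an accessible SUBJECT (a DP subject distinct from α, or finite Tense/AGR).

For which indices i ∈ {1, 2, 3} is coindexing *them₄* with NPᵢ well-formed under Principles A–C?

none

*them* is a pronoun, so Principle B applies: it must be free in its binding domain.
Binding domain of *them₄*: the matrix TP, whose subject is the students₁.
*the students₁* c-commands the pronoun within its binding domain → coindexation would violate Principle B.
*the senators₂*: the pronoun c-commands this R-expression → coindexation would violate Principle C on *the senators₂*.
*the athletes₃*: the pronoun c-commands this R-expression → coindexation would violate Principle C on *the athletes₃*.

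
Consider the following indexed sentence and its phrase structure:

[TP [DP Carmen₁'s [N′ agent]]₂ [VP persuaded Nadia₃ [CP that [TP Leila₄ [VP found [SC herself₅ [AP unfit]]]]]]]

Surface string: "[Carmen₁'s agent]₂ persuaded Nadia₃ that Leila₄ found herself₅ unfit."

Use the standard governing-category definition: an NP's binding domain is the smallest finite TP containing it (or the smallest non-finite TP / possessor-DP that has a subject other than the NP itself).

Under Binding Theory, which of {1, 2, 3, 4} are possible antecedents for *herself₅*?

*herself* is an anaphor, so Principle A applies: it must be bound in its binding domain.
Binding domain of *herself₅*: the embedded TP, whose subject is Leila₄.
*Carmen₁* does not c-command the anaphor → cannot bind it.
*[Carmen₁'s agent]₂* c-commands the anaphor but is outside its binding domain → cannot satisfy Principle A.
*Nadia₃* c-commands the anaphor but is outside its binding domain → cannot satisfy Principle A.
*Leila₄* c-commands the anaphor within its binding domain → licit binder.

{4}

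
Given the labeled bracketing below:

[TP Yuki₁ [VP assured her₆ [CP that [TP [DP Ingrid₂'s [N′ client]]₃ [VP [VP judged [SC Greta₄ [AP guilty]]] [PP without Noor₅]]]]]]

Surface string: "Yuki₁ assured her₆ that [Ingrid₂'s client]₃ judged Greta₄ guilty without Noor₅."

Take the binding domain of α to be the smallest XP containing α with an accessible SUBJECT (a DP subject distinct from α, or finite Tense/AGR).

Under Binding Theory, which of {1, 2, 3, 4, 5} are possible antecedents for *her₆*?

none

*her* is a pronoun, so Principle B applies: it must be free in its binding domain.
Binding domain of *her₆*: the matrix TP, whose subject is Yuki₁.
*Yuki₁* c-commands the pronoun within its binding domain → coindexation would violate Principle B.
*Ingrid₂*: the pronoun c-commands this R-expression → coindexation would violate Principle C on *Ingrid₂*.
*[Ingrid₂'s client]₃*: the pronoun c-commands this R-expression → coindexation would violate Principle C on *[Ingrid₂'s client]₃*.
*Greta₄*: the pronoun c-commands this R-expression → coindexation would violate Principle C on *Greta₄*.
*Noor₅*: the pronoun c-commands this R-expression → coindexation would violate Principle C on *Noor₅*.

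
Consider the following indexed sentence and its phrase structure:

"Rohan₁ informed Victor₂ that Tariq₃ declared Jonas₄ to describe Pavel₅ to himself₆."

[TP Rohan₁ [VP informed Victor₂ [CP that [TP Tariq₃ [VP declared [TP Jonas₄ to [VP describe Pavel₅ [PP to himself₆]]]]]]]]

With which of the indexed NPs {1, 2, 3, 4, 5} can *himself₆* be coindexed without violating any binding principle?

*himself* is an anaphor, so Principle A applies: it must be bound in its binding domain.
Binding domain of *himself₆*: the embedded TP, whose subject is Jonas₄.
*Rohan₁* c-commands the anaphor but is outside its binding domain → cannot satisfy Principle A.
*Victor₂* c-commands the anaphor but is outside its binding domain → cannot satisfy Principle A.
*Tariq₃* c-commands the anaphor but is outside its binding domain → cannot satisfy Principle A.
*Jonas₄* c-commands the anaphor within its binding domain → licit binder.
*Pavel₅* c-commands the anaphor within its binding domain → licit binder.

{4, 5}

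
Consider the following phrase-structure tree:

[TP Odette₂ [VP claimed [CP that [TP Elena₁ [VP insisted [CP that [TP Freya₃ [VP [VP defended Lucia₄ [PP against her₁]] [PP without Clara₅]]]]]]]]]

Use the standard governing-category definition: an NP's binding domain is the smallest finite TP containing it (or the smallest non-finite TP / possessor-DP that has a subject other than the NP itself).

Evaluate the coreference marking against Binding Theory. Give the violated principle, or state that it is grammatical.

The two coindexed NPs are *Elena₁* and *her₁*.
*her₁* is a pronoun; its binding domain is the embedded TP, whose subject is Freya₃. Within that domain it is c-commanded only by *Freya₃*, *Lucia₄*, which carry a different index — the pronoun is free locally, so Principle B holds.
*Elena₁* is an R-expression; *her₁* does not c-command it, and no other NP shares its index, so Principle C is satisfied.
All principles are respected.

grammatical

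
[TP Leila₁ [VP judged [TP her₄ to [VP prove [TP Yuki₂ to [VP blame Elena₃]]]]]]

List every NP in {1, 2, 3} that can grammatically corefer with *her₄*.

*her* is a pronoun, so Principle B applies: it must be free in its binding domain.
Binding domain of *her₄*: the matrix TP, whose subject is Leila₁.
*Leila₁* c-commands the pronoun within its binding domain → coindexation would violate Principle B.
*Yuki₂*: the pronoun c-commands this R-expression → coindexation would violate Principle C on *Yuki₂*.
*Elena₃*: the pronoun c-commands this R-expression → coindexation would violate Principle C on *Elena₃*.

none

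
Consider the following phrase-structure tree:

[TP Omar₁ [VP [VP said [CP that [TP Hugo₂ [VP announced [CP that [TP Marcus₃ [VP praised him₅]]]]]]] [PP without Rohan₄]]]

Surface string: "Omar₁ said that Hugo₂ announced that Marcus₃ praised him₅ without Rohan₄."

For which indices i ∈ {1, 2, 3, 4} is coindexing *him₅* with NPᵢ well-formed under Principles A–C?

*him* is a pronoun, so Principle B applies: it must be free in its binding domain.
Binding domain of *him₅*: the embedded TP, whose subject is Marcus₃.
*Omar₁* c-commands the pronoun but from outside its binding domain, and is not c-commanded by it → coindexation permitted.
*Hugo₂* c-commands the pronoun but from outside its binding domain, and is not c-commanded by it → coindexation permitted.
*Marcus₃* c-commands the pronoun within its binding domain → coindexation would violate Principle B.
*Rohan₄* and the pronoun do not c-command one another → neither Principle B nor Principle C is at stake; coindexation permitted.

{1, 2, 4}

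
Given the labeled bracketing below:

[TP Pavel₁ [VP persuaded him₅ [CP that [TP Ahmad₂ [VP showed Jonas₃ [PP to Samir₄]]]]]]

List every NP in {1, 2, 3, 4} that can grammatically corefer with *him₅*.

*him* is a pronoun, so Principle B applies: it must be free in its binding domain.
Binding domain of *him₅*: the matrix TP, whose subject is Pavel₁.
*Pavel₁* c-commands the pronoun within its binding domain → coindexation would violate Principle B.
*Ahmad₂*: the pronoun c-commands this R-expression → coindexation would violate Principle C on *Ahmad₂*.
*Jonas₃*: the pronoun c-commands this R-expression → coindexation would violate Principle C on *Jonas₃*.
*Samir₄*: the pronoun c-commands this R-expression → coindexation would violate Principle C on *Samir₄*.

none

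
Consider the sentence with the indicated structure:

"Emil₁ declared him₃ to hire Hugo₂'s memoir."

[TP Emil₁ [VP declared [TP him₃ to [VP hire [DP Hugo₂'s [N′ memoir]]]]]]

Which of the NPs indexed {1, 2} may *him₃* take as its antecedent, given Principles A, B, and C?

none

*him* is a pronoun, so Principle B applies: it must be free in its binding domain.
Binding domain of *him₃*: the matrix TP, whose subject is Emil₁.
*Emil₁* c-commands the pronoun within its binding domain → coindexation would violate Principle B.
*Hugo₂*: the pronoun c-commands this R-expression → coindexation would violate Principle C on *Hugo₂*.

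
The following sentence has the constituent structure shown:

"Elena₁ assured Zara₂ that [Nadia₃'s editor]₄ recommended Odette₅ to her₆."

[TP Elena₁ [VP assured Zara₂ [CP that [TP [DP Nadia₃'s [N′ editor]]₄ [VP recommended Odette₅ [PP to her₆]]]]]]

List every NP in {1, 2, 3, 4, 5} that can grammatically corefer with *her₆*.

*her* is a pronoun, so Principle B applies: it must be free in its binding domain.
Binding domain of *her₆*: the embedded TP, whose subject is [Nadia₃'s editor]₄.
*Elena₁* c-commands the pronoun but from outside its binding domain, and is not c-commanded by it → coindexation permitted.
*Zara₂* c-commands the pronoun but from outside its binding domain, and is not c-commanded by it → coindexation permitted.
*Nadia₃* and the pronoun do not c-command one another → neither Principle B nor Principle C is at stake; coindexation permitted.
*[Nadia₃'s editor]₄* c-commands the pronoun within its binding domain → coindexation would violate Principle B.
*Odette₅* c-commands the pronoun within its binding domain → coindexation would violate Principle B.

{1, 2, 3}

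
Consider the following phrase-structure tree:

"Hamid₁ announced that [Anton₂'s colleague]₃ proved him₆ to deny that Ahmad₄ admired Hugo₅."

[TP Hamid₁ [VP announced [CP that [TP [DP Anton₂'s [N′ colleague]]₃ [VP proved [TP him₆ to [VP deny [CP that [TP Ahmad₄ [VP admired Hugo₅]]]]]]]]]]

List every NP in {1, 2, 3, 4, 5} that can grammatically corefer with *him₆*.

*him* is a pronoun, so Principle B applies: it must be free in its binding domain.
Binding domain of *him₆*: the embedded TP, whose subject is [Anton₂'s colleague]₃.
*Hamid₁* c-commands the pronoun but from outside its binding domain, and is not c-commanded by it → coindexation permitted.
*Anton₂* and the pronoun do not c-command one another → neither Principle B nor Principle C is at stake; coindexation permitted.
*[Anton₂'s colleague]₃* c-commands the pronoun within its binding domain → coindexation would violate Principle B.
*Ahmad₄*: the pronoun c-commands this R-expression → coindexation would violate Principle C on *Ahmad₄*.
*Hugo₅*: the pronoun c-commands this R-expression → coindexation would violate Principle C on *Hugo₅*.

{1, 2}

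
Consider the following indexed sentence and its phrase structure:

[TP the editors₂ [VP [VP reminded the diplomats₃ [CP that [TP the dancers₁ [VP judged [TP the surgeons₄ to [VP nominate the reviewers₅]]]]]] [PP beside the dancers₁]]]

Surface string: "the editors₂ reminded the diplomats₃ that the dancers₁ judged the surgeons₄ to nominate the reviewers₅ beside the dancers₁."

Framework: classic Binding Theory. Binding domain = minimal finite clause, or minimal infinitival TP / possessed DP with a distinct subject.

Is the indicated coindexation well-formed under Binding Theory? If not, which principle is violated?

The two coindexed NPs are *the dancers₁* and *the dancers₁*.
*the dancers₁* is an R-expression; no coindexed NP c-commands it, so Principle C holds.
*the dancers₁* is an R-expression; *the dancers₁* does not c-command it, and no other NP shares its index, so Principle C is satisfied.
All principles are respected.

grammatical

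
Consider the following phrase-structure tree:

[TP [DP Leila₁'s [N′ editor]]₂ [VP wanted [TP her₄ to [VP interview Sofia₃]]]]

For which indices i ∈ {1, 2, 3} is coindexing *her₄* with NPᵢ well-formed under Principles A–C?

{1}

*her* is a pronoun, so Principle B applies: it must be free in its binding domain.
Binding domain of *her₄*: the matrix TP, whose subject is [Leila₁'s editor]₂.
*Leila₁* and the pronoun do not c-command one another → neither Principle B nor Principle C is at stake; coindexation permitted.
*[Leila₁'s editor]₂* c-commands the pronoun within its binding domain → coindexation would violate Principle B.
*Sofia₃*: the pronoun c-commands this R-expression → coindexation would violate Principle C on *Sofia₃*.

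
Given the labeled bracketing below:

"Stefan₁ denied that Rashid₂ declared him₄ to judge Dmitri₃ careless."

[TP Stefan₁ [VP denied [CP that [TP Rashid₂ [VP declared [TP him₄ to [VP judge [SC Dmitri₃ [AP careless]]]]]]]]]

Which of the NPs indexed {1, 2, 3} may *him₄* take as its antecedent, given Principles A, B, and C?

{1}

*him* is a pronoun, so Principle B applies: it must be free in its binding domain.
Binding domain of *him₄*: the embedded TP, whose subject is Rashid₂.
*Stefan₁* c-commands the pronoun but from outside its binding domain, and is not c-commanded by it → coindexation permitted.
*Rashid₂* c-commands the pronoun within its binding domain → coindexation would violate Principle B.
*Dmitri₃*: the pronoun c-commands this R-expression → coindexation would violate Principle C on *Dmitri₃*.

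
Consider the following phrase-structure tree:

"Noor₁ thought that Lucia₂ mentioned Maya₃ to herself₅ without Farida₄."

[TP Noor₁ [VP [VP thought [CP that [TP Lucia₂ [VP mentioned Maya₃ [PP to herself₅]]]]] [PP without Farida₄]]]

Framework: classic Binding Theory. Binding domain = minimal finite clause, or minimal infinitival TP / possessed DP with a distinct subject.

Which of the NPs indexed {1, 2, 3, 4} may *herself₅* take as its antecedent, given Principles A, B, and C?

*herself* is an anaphor, so Principle A applies: it must be bound in its binding domain.
Binding domain of *herself₅*: the embedded TP, whose subject is Lucia₂.
*Noor₁* c-commands the anaphor but is outside its binding domain → cannot satisfy Principle A.
*Lucia₂* c-commands the anaphor within its binding domain → licit binder.
*Maya₃* c-commands the anaphor within its binding domain → licit binder.
*Farida₄* does not c-command the anaphor → cannot bind it.

{2, 3}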